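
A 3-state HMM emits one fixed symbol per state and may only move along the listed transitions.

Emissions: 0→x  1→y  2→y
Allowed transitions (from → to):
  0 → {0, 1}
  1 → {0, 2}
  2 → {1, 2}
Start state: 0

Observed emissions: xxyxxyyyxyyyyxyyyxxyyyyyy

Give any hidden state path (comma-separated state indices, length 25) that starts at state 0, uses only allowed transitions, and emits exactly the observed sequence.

0,0,1,0,0,1,2,1,0,1,2,2,1,0,1,2,1,0,0,1,2,2,2,2,2

  pos 0: x in {0}, choose 0; start
  pos 1: x in {0}, choose 0; 0->0 ok
  pos 2: y in {1,2}, choose 1; 0->1 ok
  pos 3: x in {0}, choose 0; 1->0 ok
  pos 4: x in {0}, choose 0; 0->0 ok
  pos 5: y in {1,2}, choose 1; 0->1 ok
  pos 6: y in {1,2}, choose 2; 1->2 ok
  pos 7: y in {1,2}, choose 1; 2->1 ok
  pos 8: x in {0}, choose 0; 1->0 ok
  pos 9: y in {1,2}, choose 1; 0->1 ok
  pos 10: y in {1,2}, choose 2; 1->2 ok
  pos 11: y in {1,2}, choose 2; 2->2 ok
  pos 12: y in {1,2}, choose 1; 2->1 ok
  pos 13: x in {0}, choose 0; 1->0 ok
  pos 14: y in {1,2}, choose 1; 0->1 ok
  pos 15: y in {1,2}, choose 2; 1->2 ok
  pos 16: y in {1,2}, choose 1; 2->1 ok
  pos 17: x in {0}, choose 0; 1->0 ok
  pos 18: x in {0}, choose 0; 0->0 ok
  pos 19: y in {1,2}, choose 1; 0->1 ok
  pos 20: y in {1,2}, choose 2; 1->2 ok
  pos 21: y in {1,2}, choose 2; 2->2 ok
  pos 22: y in {1,2}, choose 2; 2->2 ok
  pos 23: y in {1,2}, choose 2; 2->2 ok
  pos 24: y in {1,2}, choose 2; 2->2 ok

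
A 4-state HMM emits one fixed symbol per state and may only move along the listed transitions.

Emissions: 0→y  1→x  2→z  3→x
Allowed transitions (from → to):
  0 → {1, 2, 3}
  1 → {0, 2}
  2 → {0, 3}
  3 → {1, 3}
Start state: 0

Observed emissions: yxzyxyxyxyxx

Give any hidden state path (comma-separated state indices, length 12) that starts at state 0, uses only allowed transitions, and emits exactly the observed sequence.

  t0 'y' -> {0}, take 0 (start)
  t1 'x' -> {1,3}, take 1 (0->1 ok)
  t2 'z' -> {2}, take 2 (1->2 ok)
  t3 'y' -> {0}, take 0 (2->0 ok)
  t4 'x' -> {1,3}, take 1 (0->1 ok)
  t5 'y' -> {0}, take 0 (1->0 ok)
  t6 'x' -> {1,3}, take 1 (0->1 ok)
  t7 'y' -> {0}, take 0 (1->0 ok)
  t8 'x' -> {1,3}, take 1 (0->1 ok)
  t9 'y' -> {0}, take 0 (1->0 ok)
  t10 'x' -> {1,3}, take 3 (0->3 ok)
  t11 'x' -> {1,3}, take 3 (3->3 ok)

0,1,2,0,1,0,1,0,1,0,3,3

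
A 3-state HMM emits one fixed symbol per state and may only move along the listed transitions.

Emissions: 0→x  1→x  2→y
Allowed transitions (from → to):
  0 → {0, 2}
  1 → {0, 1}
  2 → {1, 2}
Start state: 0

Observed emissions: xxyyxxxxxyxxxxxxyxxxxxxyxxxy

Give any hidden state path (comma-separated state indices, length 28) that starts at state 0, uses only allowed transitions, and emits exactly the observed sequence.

0,0,2,2,1,1,1,1,0,2,1,1,1,1,0,0,2,1,0,0,0,0,0,2,1,1,0,2

  [0] x  {0,1}  => 0  start
  [1] x  {0,1}  => 0  0->0 ok
  [2] y  {2}  => 2  0->2 ok
  [3] y  {2}  => 2  2->2 ok
  [4] x  {0,1}  => 1  2->1 ok
  [5] x  {0,1}  => 1  1->1 ok
  [6] x  {0,1}  => 1  1->1 ok
  [7] x  {0,1}  => 1  1->1 ok
  [8] x  {0,1}  => 0  1->0 ok
  [9] y  {2}  => 2  0->2 ok
  [10] x  {0,1}  => 1  2->1 ok
  [11] x  {0,1}  => 1  1->1 ok
  [12] x  {0,1}  => 1  1->1 ok
  [13] x  {0,1}  => 1  1->1 ok
  [14] x  {0,1}  => 0  1->0 ok
  [15] x  {0,1}  => 0  0->0 ok
  [16] y  {2}  => 2  0->2 ok
  [17] x  {0,1}  => 1  2->1 ok
  [18] x  {0,1}  => 0  1->0 ok
  [19] x  {0,1}  => 0  0->0 ok
  [20] x  {0,1}  => 0  0->0 ok
  [21] x  {0,1}  => 0  0->0 ok
  [22] x  {0,1}  => 0  0->0 ok
  [23] y  {2}  => 2  0->2 ok
  [24] x  {0,1}  => 1  2->1 ok
  [25] x  {0,1}  => 1  1->1 ok
  [26] x  {0,1}  => 0  1->0 ok
  [27] y  {2}  => 2  0->2 ok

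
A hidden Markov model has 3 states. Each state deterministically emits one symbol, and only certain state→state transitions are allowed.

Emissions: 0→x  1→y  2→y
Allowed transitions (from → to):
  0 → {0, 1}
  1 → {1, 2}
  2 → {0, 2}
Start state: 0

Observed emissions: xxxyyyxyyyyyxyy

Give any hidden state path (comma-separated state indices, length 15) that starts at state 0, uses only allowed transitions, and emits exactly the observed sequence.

  t0 'x' -> {0}, take 0 (start)
  t1 'x' -> {0}, take 0 (0->0 ok)
  t2 'x' -> {0}, take 0 (0->0 ok)
  t3 'y' -> {1,2}, take 1 (0->1 ok)
  t4 'y' -> {1,2}, take 1 (1->1 ok)
  t5 'y' -> {1,2}, take 2 (1->2 ok)
  t6 'x' -> {0}, take 0 (2->0 ok)
  t7 'y' -> {1,2}, take 1 (0->1 ok)
  t8 'y' -> {1,2}, take 1 (1->1 ok)
  t9 'y' -> {1,2}, take 1 (1->1 ok)
  t10 'y' -> {1,2}, take 1 (1->1 ok)
  t11 'y' -> {1,2}, take 2 (1->2 ok)
  t12 'x' -> {0}, take 0 (2->0 ok)
  t13 'y' -> {1,2}, take 1 (0->1 ok)
  t14 'y' -> {1,2}, take 2 (1->2 ok)

0,0,0,1,1,2,0,1,1,1,1,2,0,1,2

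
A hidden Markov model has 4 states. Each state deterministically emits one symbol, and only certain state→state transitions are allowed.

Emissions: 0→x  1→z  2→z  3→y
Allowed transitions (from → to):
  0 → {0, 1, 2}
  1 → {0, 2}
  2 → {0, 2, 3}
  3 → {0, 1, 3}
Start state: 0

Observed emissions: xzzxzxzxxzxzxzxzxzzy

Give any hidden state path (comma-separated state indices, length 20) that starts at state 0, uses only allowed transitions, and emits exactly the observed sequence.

  t0 'x' -> {0}, take 0 (start)
  t1 'z' -> {1,2}, take 2 (0->2 ok)
  t2 'z' -> {1,2}, take 2 (2->2 ok)
  t3 'x' -> {0}, take 0 (2->0 ok)
  t4 'z' -> {1,2}, take 1 (0->1 ok)
  t5 'x' -> {0}, take 0 (1->0 ok)
  t6 'z' -> {1,2}, take 1 (0->1 ok)
  t7 'x' -> {0}, take 0 (1->0 ok)
  t8 'x' -> {0}, take 0 (0->0 ok)
  t9 'z' -> {1,2}, take 1 (0->1 ok)
  t10 'x' -> {0}, take 0 (1->0 ok)
  t11 'z' -> {1,2}, take 1 (0->1 ok)
  t12 'x' -> {0}, take 0 (1->0 ok)
  t13 'z' -> {1,2}, take 1 (0->1 ok)
  t14 'x' -> {0}, take 0 (1->0 ok)
  t15 'z' -> {1,2}, take 2 (0->2 ok)
  t16 'x' -> {0}, take 0 (2->0 ok)
  t17 'z' -> {1,2}, take 1 (0->1 ok)
  t18 'z' -> {1,2}, take 2 (1->2 ok)
  t19 'y' -> {3}, take 3 (2->3 ok)

0,2,2,0,1,0,1,0,0,1,0,1,0,1,0,2,0,1,2,3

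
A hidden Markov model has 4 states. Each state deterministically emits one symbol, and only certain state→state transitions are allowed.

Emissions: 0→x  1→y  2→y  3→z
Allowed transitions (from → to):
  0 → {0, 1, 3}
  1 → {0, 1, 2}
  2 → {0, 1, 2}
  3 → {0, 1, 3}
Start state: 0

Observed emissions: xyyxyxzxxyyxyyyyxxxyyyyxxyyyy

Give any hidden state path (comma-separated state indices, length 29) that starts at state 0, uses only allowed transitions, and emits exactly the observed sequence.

  [0] x  {0}  => 0  start
  [1] y  {1,2}  => 1  0->1 ok
  [2] y  {1,2}  => 2  1->2 ok
  [3] x  {0}  => 0  2->0 ok
  [4] y  {1,2}  => 1  0->1 ok
  [5] x  {0}  => 0  1->0 ok
  [6] z  {3}  => 3  0->3 ok
  [7] x  {0}  => 0  3->0 ok
  [8] x  {0}  => 0  0->0 ok
  [9] y  {1,2}  => 1  0->1 ok
  [10] y  {1,2}  => 2  1->2 ok
  [11] x  {0}  => 0  2->0 ok
  [12] y  {1,2}  => 1  0->1 ok
  [13] y  {1,2}  => 2  1->2 ok
  [14] y  {1,2}  => 1  2->1 ok
  [15] y  {1,2}  => 1  1->1 ok
  [16] x  {0}  => 0  1->0 ok
  [17] x  {0}  => 0  0->0 ok
  [18] x  {0}  => 0  0->0 ok
  [19] y  {1,2}  => 1  0->1 ok
  [20] y  {1,2}  => 2  1->2 ok
  [21] y  {1,2}  => 2  2->2 ok
  [22] y  {1,2}  => 1  2->1 ok
  [23] x  {0}  => 0  1->0 ok
  [24] x  {0}  => 0  0->0 ok
  [25] y  {1,2}  => 1  0->1 ok
  [26] y  {1,2}  => 2  1->2 ok
  [27] y  {1,2}  => 1  2->1 ok
  [28] y  {1,2}  => 1  1->1 ok

0,1,2,0,1,0,3,0,0,1,2,0,1,2,1,1,0,0,0,1,2,2,1,0,0,1,2,1,1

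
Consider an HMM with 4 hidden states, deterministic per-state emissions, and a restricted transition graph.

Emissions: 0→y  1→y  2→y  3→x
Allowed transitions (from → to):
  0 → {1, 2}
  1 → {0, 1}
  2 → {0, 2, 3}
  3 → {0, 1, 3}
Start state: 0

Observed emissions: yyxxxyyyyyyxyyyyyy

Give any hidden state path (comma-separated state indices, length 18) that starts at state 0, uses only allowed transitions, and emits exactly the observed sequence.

  t0 'y' -> {0,1,2}, take 0 (start)
  t1 'y' -> {0,1,2}, take 2 (0->2 ok)
  t2 'x' -> {3}, take 3 (2->3 ok)
  t3 'x' -> {3}, take 3 (3->3 ok)
  t4 'x' -> {3}, take 3 (3->3 ok)
  t5 'y' -> {0,1,2}, take 0 (3->0 ok)
  t6 'y' -> {0,1,2}, take 1 (0->1 ok)
  t7 'y' -> {0,1,2}, take 1 (1->1 ok)
  t8 'y' -> {0,1,2}, take 0 (1->0 ok)
  t9 'y' -> {0,1,2}, take 2 (0->2 ok)
  t10 'y' -> {0,1,2}, take 2 (2->2 ok)
  t11 'x' -> {3}, take 3 (2->3 ok)
  t12 'y' -> {0,1,2}, take 0 (3->0 ok)
  t13 'y' -> {0,1,2}, take 1 (0->1 ok)
  t14 'y' -> {0,1,2}, take 0 (1->0 ok)
  t15 'y' -> {0,1,2}, take 2 (0->2 ok)
  t16 'y' -> {0,1,2}, take 0 (2->0 ok)
  t17 'y' -> {0,1,2}, take 2 (0->2 ok)

0,2,3,3,3,0,1,1,0,2,2,3,0,1,0,2,0,2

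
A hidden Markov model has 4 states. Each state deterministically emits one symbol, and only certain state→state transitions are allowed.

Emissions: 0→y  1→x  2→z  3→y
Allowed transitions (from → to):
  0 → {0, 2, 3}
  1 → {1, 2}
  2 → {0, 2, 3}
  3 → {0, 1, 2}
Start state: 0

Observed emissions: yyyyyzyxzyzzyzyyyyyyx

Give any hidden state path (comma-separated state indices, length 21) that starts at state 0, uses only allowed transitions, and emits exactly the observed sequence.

0,0,3,0,3,2,3,1,2,0,2,2,3,2,0,0,0,0,0,3,1

  pos 0: y in {0,3}, choose 0; start
  pos 1: y in {0,3}, choose 0; 0->0 ok
  pos 2: y in {0,3}, choose 3; 0->3 ok
  pos 3: y in {0,3}, choose 0; 3->0 ok
  pos 4: y in {0,3}, choose 3; 0->3 ok
  pos 5: z in {2}, choose 2; 3->2 ok
  pos 6: y in {0,3}, choose 3; 2->3 ok
  pos 7: x in {1}, choose 1; 3->1 ok
  pos 8: z in {2}, choose 2; 1->2 ok
  pos 9: y in {0,3}, choose 0; 2->0 ok
  pos 10: z in {2}, choose 2; 0->2 ok
  pos 11: z in {2}, choose 2; 2->2 ok
  pos 12: y in {0,3}, choose 3; 2->3 ok
  pos 13: z in {2}, choose 2; 3->2 ok
  pos 14: y in {0,3}, choose 0; 2->0 ok
  pos 15: y in {0,3}, choose 0; 0->0 ok
  pos 16: y in {0,3}, choose 0; 0->0 ok
  pos 17: y in {0,3}, choose 0; 0->0 ok
  pos 18: y in {0,3}, choose 0; 0->0 ok
  pos 19: y in {0,3}, choose 3; 0->3 ok
  pos 20: x in {1}, choose 1; 3->1 ok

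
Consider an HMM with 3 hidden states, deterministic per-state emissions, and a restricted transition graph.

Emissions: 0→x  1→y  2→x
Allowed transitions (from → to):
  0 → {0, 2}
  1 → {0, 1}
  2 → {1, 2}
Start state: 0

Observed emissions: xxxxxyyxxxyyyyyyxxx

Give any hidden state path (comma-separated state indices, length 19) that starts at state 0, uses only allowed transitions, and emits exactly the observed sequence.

0,0,0,0,2,1,1,0,2,2,1,1,1,1,1,1,0,0,0

  [0] x  {0,2}  => 0  start
  [1] x  {0,2}  => 0  0->0 ok
  [2] x  {0,2}  => 0  0->0 ok
  [3] x  {0,2}  => 0  0->0 ok
  [4] x  {0,2}  => 2  0->2 ok
  [5] y  {1}  => 1  2->1 ok
  [6] y  {1}  => 1  1->1 ok
  [7] x  {0,2}  => 0  1->0 ok
  [8] x  {0,2}  => 2  0->2 ok
  [9] x  {0,2}  => 2  2->2 ok
  [10] y  {1}  => 1  2->1 ok
  [11] y  {1}  => 1  1->1 ok
  [12] y  {1}  => 1  1->1 ok
  [13] y  {1}  => 1  1->1 ok
  [14] y  {1}  => 1  1->1 ok
  [15] y  {1}  => 1  1->1 ok
  [16] x  {0,2}  => 0  1->0 ok
  [17] x  {0,2}  => 0  0->0 ok
  [18] x  {0,2}  => 0  0->0 ok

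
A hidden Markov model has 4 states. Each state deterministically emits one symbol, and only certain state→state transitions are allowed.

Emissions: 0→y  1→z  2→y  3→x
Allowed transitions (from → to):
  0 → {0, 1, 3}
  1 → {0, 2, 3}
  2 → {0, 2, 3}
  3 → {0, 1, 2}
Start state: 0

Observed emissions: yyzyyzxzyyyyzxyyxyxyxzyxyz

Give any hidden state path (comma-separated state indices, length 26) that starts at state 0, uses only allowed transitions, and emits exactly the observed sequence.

  t0 'y' -> {0,2}, take 0 (start)
  t1 'y' -> {0,2}, take 0 (0->0 ok)
  t2 'z' -> {1}, take 1 (0->1 ok)
  t3 'y' -> {0,2}, take 2 (1->2 ok)
  t4 'y' -> {0,2}, take 0 (2->0 ok)
  t5 'z' -> {1}, take 1 (0->1 ok)
  t6 'x' -> {3}, take 3 (1->3 ok)
  t7 'z' -> {1}, take 1 (3->1 ok)
  t8 'y' -> {0,2}, take 2 (1->2 ok)
  t9 'y' -> {0,2}, take 2 (2->2 ok)
  t10 'y' -> {0,2}, take 0 (2->0 ok)
  t11 'y' -> {0,2}, take 0 (0->0 ok)
  t12 'z' -> {1}, take 1 (0->1 ok)
  t13 'x' -> {3}, take 3 (1->3 ok)
  t14 'y' -> {0,2}, take 0 (3->0 ok)
  t15 'y' -> {0,2}, take 0 (0->0 ok)
  t16 'x' -> {3}, take 3 (0->3 ok)
  t17 'y' -> {0,2}, take 0 (3->0 ok)
  t18 'x' -> {3}, take 3 (0->3 ok)
  t19 'y' -> {0,2}, take 0 (3->0 ok)
  t20 'x' -> {3}, take 3 (0->3 ok)
  t21 'z' -> {1}, take 1 (3->1 ok)
  t22 'y' -> {0,2}, take 0 (1->0 ok)
  t23 'x' -> {3}, take 3 (0->3 ok)
  t24 'y' -> {0,2}, take 0 (3->0 ok)
  t25 'z' -> {1}, take 1 (0->1 ok)

0,0,1,2,0,1,3,1,2,2,0,0,1,3,0,0,3,0,3,0,3,1,0,3,0,1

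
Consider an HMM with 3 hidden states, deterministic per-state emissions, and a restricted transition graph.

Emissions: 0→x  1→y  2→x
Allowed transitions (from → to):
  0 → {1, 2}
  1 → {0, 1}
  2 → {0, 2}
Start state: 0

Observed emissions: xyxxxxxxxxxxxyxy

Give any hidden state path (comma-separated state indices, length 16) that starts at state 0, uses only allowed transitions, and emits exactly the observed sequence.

0,1,0,2,2,2,2,2,2,2,0,2,0,1,0,1

  t0 'x' -> {0,2}, take 0 (start)
  t1 'y' -> {1}, take 1 (0->1 ok)
  t2 'x' -> {0,2}, take 0 (1->0 ok)
  t3 'x' -> {0,2}, take 2 (0->2 ok)
  t4 'x' -> {0,2}, take 2 (2->2 ok)
  t5 'x' -> {0,2}, take 2 (2->2 ok)
  t6 'x' -> {0,2}, take 2 (2->2 ok)
  t7 'x' -> {0,2}, take 2 (2->2 ok)
  t8 'x' -> {0,2}, take 2 (2->2 ok)
  t9 'x' -> {0,2}, take 2 (2->2 ok)
  t10 'x' -> {0,2}, take 0 (2->0 ok)
  t11 'x' -> {0,2}, take 2 (0->2 ok)
  t12 'x' -> {0,2}, take 0 (2->0 ok)
  t13 'y' -> {1}, take 1 (0->1 ok)
  t14 'x' -> {0,2}, take 0 (1->0 ok)
  t15 'y' -> {1}, take 1 (0->1 ok)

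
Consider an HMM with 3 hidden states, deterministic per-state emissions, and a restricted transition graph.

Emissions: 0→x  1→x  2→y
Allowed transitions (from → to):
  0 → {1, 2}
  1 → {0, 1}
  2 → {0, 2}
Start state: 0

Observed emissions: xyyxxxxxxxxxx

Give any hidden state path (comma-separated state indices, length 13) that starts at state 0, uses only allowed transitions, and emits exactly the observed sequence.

  pos 0: x in {0,1}, choose 0; start
  pos 1: y in {2}, choose 2; 0->2 ok
  pos 2: y in {2}, choose 2; 2->2 ok
  pos 3: x in {0,1}, choose 0; 2->0 ok
  pos 4: x in {0,1}, choose 1; 0->1 ok
  pos 5: x in {0,1}, choose 1; 1->1 ok
  pos 6: x in {0,1}, choose 1; 1->1 ok
  pos 7: x in {0,1}, choose 0; 1->0 ok
  pos 8: x in {0,1}, choose 1; 0->1 ok
  pos 9: x in {0,1}, choose 0; 1->0 ok
  pos 10: x in {0,1}, choose 1; 0->1 ok
  pos 11: x in {0,1}, choose 1; 1->1 ok
  pos 12: x in {0,1}, choose 0; 1->0 ok

0,2,2,0,1,1,1,0,1,0,1,1,0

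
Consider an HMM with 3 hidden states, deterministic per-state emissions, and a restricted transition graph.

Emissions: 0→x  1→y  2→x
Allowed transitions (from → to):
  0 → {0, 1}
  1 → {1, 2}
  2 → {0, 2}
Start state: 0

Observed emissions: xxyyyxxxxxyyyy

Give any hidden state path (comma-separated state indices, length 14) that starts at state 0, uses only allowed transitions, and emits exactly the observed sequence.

  t0 'x' -> {0,2}, take 0 (start)
  t1 'x' -> {0,2}, take 0 (0->0 ok)
  t2 'y' -> {1}, take 1 (0->1 ok)
  t3 'y' -> {1}, take 1 (1->1 ok)
  t4 'y' -> {1}, take 1 (1->1 ok)
  t5 'x' -> {0,2}, take 2 (1->2 ok)
  t6 'x' -> {0,2}, take 2 (2->2 ok)
  t7 'x' -> {0,2}, take 2 (2->2 ok)
  t8 'x' -> {0,2}, take 2 (2->2 ok)
  t9 'x' -> {0,2}, take 0 (2->0 ok)
  t10 'y' -> {1}, take 1 (0->1 ok)
  t11 'y' -> {1}, take 1 (1->1 ok)
  t12 'y' -> {1}, take 1 (1->1 ok)
  t13 'y' -> {1}, take 1 (1->1 ok)

0,0,1,1,1,2,2,2,2,0,1,1,1,1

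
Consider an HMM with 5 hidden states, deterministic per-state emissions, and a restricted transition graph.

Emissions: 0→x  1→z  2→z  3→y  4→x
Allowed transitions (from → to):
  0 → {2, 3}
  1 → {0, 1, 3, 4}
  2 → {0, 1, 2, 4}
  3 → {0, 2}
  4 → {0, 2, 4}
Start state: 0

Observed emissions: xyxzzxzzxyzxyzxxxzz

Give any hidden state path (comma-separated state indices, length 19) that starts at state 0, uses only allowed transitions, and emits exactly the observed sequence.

0,3,0,2,1,4,2,1,0,3,2,0,3,2,4,4,4,2,2

  [0] x  {0,4}  => 0  start
  [1] y  {3}  => 3  0->3 ok
  [2] x  {0,4}  => 0  3->0 ok
  [3] z  {1,2}  => 2  0->2 ok
  [4] z  {1,2}  => 1  2->1 ok
  [5] x  {0,4}  => 4  1->4 ok
  [6] z  {1,2}  => 2  4->2 ok
  [7] z  {1,2}  => 1  2->1 ok
  [8] x  {0,4}  => 0  1->0 ok
  [9] y  {3}  => 3  0->3 ok
  [10] z  {1,2}  => 2  3->2 ok
  [11] x  {0,4}  => 0  2->0 ok
  [12] y  {3}  => 3  0->3 ok
  [13] z  {1,2}  => 2  3->2 ok
  [14] x  {0,4}  => 4  2->4 ok
  [15] x  {0,4}  => 4  4->4 ok
  [16] x  {0,4}  => 4  4->4 ok
  [17] z  {1,2}  => 2  4->2 ok
  [18] z  {1,2}  => 2  2->2 ok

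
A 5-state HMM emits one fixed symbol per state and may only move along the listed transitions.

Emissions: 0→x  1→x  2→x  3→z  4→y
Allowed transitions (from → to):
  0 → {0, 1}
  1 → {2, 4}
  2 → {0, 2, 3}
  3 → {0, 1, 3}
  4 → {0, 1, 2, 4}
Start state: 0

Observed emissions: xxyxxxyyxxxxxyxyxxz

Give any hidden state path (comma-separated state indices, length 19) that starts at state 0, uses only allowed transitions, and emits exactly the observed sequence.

0,1,4,0,0,1,4,4,1,2,0,0,1,4,1,4,1,2,3

  pos 0: x in {0,1,2}, choose 0; start
  pos 1: x in {0,1,2}, choose 1; 0->1 ok
  pos 2: y in {4}, choose 4; 1->4 ok
  pos 3: x in {0,1,2}, choose 0; 4->0 ok
  pos 4: x in {0,1,2}, choose 0; 0->0 ok
  pos 5: x in {0,1,2}, choose 1; 0->1 ok
  pos 6: y in {4}, choose 4; 1->4 ok
  pos 7: y in {4}, choose 4; 4->4 ok
  pos 8: x in {0,1,2}, choose 1; 4->1 ok
  pos 9: x in {0,1,2}, choose 2; 1->2 ok
  pos 10: x in {0,1,2}, choose 0; 2->0 ok
  pos 11: x in {0,1,2}, choose 0; 0->0 ok
  pos 12: x in {0,1,2}, choose 1; 0->1 ok
  pos 13: y in {4}, choose 4; 1->4 ok
  pos 14: x in {0,1,2}, choose 1; 4->1 ok
  pos 15: y in {4}, choose 4; 1->4 ok
  pos 16: x in {0,1,2}, choose 1; 4->1 ok
  pos 17: x in {0,1,2}, choose 2; 1->2 ok
  pos 18: z in {3}, choose 3; 2->3 ok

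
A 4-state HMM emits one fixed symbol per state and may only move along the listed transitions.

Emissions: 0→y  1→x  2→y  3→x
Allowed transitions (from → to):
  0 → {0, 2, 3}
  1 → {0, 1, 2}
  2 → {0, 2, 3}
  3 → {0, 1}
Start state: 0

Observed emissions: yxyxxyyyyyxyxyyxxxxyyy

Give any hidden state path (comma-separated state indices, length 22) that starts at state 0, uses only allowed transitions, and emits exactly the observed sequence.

0,3,0,3,1,2,2,0,2,2,3,0,3,0,2,3,1,1,1,0,0,0

  0: obs=y cand={0,2} pick 0 [start]
  1: obs=x cand={1,3} pick 3 [0->3 ok]
  2: obs=y cand={0,2} pick 0 [3->0 ok]
  3: obs=x cand={1,3} pick 3 [0->3 ok]
  4: obs=x cand={1,3} pick 1 [3->1 ok]
  5: obs=y cand={0,2} pick 2 [1->2 ok]
  6: obs=y cand={0,2} pick 2 [2->2 ok]
  7: obs=y cand={0,2} pick 0 [2->0 ok]
  8: obs=y cand={0,2} pick 2 [0->2 ok]
  9: obs=y cand={0,2} pick 2 [2->2 ok]
  10: obs=x cand={1,3} pick 3 [2->3 ok]
  11: obs=y cand={0,2} pick 0 [3->0 ok]
  12: obs=x cand={1,3} pick 3 [0->3 ok]
  13: obs=y cand={0,2} pick 0 [3->0 ok]
  14: obs=y cand={0,2} pick 2 [0->2 ok]
  15: obs=x cand={1,3} pick 3 [2->3 ok]
  16: obs=x cand={1,3} pick 1 [3->1 ok]
  17: obs=x cand={1,3} pick 1 [1->1 ok]
  18: obs=x cand={1,3} pick 1 [1->1 ok]
  19: obs=y cand={0,2} pick 0 [1->0 ok]
  20: obs=y cand={0,2} pick 0 [0->0 ok]
  21: obs=y cand={0,2} pick 0 [0->0 ok]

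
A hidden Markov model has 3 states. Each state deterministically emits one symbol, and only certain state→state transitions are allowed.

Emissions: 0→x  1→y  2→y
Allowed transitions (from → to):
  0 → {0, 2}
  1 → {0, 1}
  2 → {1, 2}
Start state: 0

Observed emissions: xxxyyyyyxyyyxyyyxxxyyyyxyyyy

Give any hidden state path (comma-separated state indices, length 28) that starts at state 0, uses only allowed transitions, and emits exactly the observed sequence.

0,0,0,2,2,2,2,1,0,2,1,1,0,2,1,1,0,0,0,2,2,2,1,0,2,2,1,1

  [0] x  {0}  => 0  start
  [1] x  {0}  => 0  0->0 ok
  [2] x  {0}  => 0  0->0 ok
  [3] y  {1,2}  => 2  0->2 ok
  [4] y  {1,2}  => 2  2->2 ok
  [5] y  {1,2}  => 2  2->2 ok
  [6] y  {1,2}  => 2  2->2 ok
  [7] y  {1,2}  => 1  2->1 ok
  [8] x  {0}  => 0  1->0 ok
  [9] y  {1,2}  => 2  0->2 ok
  [10] y  {1,2}  => 1  2->1 ok
  [11] y  {1,2}  => 1  1->1 ok
  [12] x  {0}  => 0  1->0 ok
  [13] y  {1,2}  => 2  0->2 ok
  [14] y  {1,2}  => 1  2->1 ok
  [15] y  {1,2}  => 1  1->1 ok
  [16] x  {0}  => 0  1->0 ok
  [17] x  {0}  => 0  0->0 ok
  [18] x  {0}  => 0  0->0 ok
  [19] y  {1,2}  => 2  0->2 ok
  [20] y  {1,2}  => 2  2->2 ok
  [21] y  {1,2}  => 2  2->2 ok
  [22] y  {1,2}  => 1  2->1 ok
  [23] x  {0}  => 0  1->0 ok
  [24] y  {1,2}  => 2  0->2 ok
  [25] y  {1,2}  => 2  2->2 ok
  [26] y  {1,2}  => 1  2->1 ok
  [27] y  {1,2}  => 1  1->1 ok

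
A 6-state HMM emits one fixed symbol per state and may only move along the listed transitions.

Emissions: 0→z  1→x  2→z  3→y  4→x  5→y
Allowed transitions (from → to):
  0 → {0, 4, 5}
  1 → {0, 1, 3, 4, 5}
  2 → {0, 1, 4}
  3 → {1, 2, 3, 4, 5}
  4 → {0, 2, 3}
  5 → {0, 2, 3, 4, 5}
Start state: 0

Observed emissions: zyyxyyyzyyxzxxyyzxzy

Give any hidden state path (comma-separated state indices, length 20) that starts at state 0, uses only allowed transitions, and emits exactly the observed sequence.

  pos 0: z in {0,2}, choose 0; start
  pos 1: y in {3,5}, choose 5; 0->5 ok
  pos 2: y in {3,5}, choose 5; 5->5 ok
  pos 3: x in {1,4}, choose 4; 5->4 ok
  pos 4: y in {3,5}, choose 3; 4->3 ok
  pos 5: y in {3,5}, choose 3; 3->3 ok
  pos 6: y in {3,5}, choose 5; 3->5 ok
  pos 7: z in {0,2}, choose 0; 5->0 ok
  pos 8: y in {3,5}, choose 5; 0->5 ok
  pos 9: y in {3,5}, choose 3; 5->3 ok
  pos 10: x in {1,4}, choose 4; 3->4 ok
  pos 11: z in {0,2}, choose 2; 4->2 ok
  pos 12: x in {1,4}, choose 1; 2->1 ok
  pos 13: x in {1,4}, choose 4; 1->4 ok
  pos 14: y in {3,5}, choose 3; 4->3 ok
  pos 15: y in {3,5}, choose 5; 3->5 ok
  pos 16: z in {0,2}, choose 2; 5->2 ok
  pos 17: x in {1,4}, choose 4; 2->4 ok
  pos 18: z in {0,2}, choose 0; 4->0 ok
  pos 19: y in {3,5}, choose 5; 0->5 ok

0,5,5,4,3,3,5,0,5,3,4,2,1,4,3,5,2,4,0,5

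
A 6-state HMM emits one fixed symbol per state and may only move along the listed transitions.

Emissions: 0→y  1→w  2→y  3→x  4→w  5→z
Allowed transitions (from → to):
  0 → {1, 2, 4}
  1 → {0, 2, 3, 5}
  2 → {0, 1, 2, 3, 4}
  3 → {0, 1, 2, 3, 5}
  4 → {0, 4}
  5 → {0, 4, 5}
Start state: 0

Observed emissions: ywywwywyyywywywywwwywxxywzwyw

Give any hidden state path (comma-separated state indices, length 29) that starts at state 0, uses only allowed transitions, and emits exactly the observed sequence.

  0: obs=y cand={0,2} pick 0 [start]
  1: obs=w cand={1,4} pick 1 [0->1 ok]
  2: obs=y cand={0,2} pick 0 [1->0 ok]
  3: obs=w cand={1,4} pick 4 [0->4 ok]
  4: obs=w cand={1,4} pick 4 [4->4 ok]
  5: obs=y cand={0,2} pick 0 [4->0 ok]
  6: obs=w cand={1,4} pick 1 [0->1 ok]
  7: obs=y cand={0,2} pick 2 [1->2 ok]
  8: obs=y cand={0,2} pick 0 [2->0 ok]
  9: obs=y cand={0,2} pick 2 [0->2 ok]
  10: obs=w cand={1,4} pick 4 [2->4 ok]
  11: obs=y cand={0,2} pick 0 [4->0 ok]
  12: obs=w cand={1,4} pick 1 [0->1 ok]
  13: obs=y cand={0,2} pick 0 [1->0 ok]
  14: obs=w cand={1,4} pick 1 [0->1 ok]
  15: obs=y cand={0,2} pick 0 [1->0 ok]
  16: obs=w cand={1,4} pick 4 [0->4 ok]
  17: obs=w cand={1,4} pick 4 [4->4 ok]
  18: obs=w cand={1,4} pick 4 [4->4 ok]
  19: obs=y cand={0,2} pick 0 [4->0 ok]
  20: obs=w cand={1,4} pick 1 [0->1 ok]
  21: obs=x cand={3} pick 3 [1->3 ok]
  22: obs=x cand={3} pick 3 [3->3 ok]
  23: obs=y cand={0,2} pick 2 [3->2 ok]
  24: obs=w cand={1,4} pick 1 [2->1 ok]
  25: obs=z cand={5} pick 5 [1->5 ok]
  26: obs=w cand={1,4} pick 4 [5->4 ok]
  27: obs=y cand={0,2} pick 0 [4->0 ok]
  28: obs=w cand={1,4} pick 4 [0->4 ok]

0,1,0,4,4,0,1,2,0,2,4,0,1,0,1,0,4,4,4,0,1,3,3,2,1,5,4,0,4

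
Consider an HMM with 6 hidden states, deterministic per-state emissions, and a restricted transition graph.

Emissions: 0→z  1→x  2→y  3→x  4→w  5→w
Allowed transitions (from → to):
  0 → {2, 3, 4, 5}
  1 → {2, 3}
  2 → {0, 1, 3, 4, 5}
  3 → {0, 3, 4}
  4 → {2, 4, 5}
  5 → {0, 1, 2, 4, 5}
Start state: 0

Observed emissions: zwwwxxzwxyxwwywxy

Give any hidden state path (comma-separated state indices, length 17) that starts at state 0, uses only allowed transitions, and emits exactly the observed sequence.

  0: obs=z cand={0} pick 0 [start]
  1: obs=w cand={4,5} pick 4 [0->4 ok]
  2: obs=w cand={4,5} pick 5 [4->5 ok]
  3: obs=w cand={4,5} pick 5 [5->5 ok]
  4: obs=x cand={1,3} pick 1 [5->1 ok]
  5: obs=x cand={1,3} pick 3 [1->3 ok]
  6: obs=z cand={0} pick 0 [3->0 ok]
  7: obs=w cand={4,5} pick 5 [0->5 ok]
  8: obs=x cand={1,3} pick 1 [5->1 ok]
  9: obs=y cand={2} pick 2 [1->2 ok]
  10: obs=x cand={1,3} pick 3 [2->3 ok]
  11: obs=w cand={4,5} pick 4 [3->4 ok]
  12: obs=w cand={4,5} pick 4 [4->4 ok]
  13: obs=y cand={2} pick 2 [4->2 ok]
  14: obs=w cand={4,5} pick 5 [2->5 ok]
  15: obs=x cand={1,3} pick 1 [5->1 ok]
  16: obs=y cand={2} pick 2 [1->2 ok]

0,4,5,5,1,3,0,5,1,2,3,4,4,2,5,1,2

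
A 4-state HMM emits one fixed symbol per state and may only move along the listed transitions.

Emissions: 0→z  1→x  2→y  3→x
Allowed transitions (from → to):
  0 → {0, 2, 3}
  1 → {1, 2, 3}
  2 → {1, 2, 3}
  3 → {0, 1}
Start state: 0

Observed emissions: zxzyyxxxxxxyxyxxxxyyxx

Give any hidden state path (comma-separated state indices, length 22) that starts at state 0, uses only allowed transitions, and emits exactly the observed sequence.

0,3,0,2,2,1,1,3,1,3,1,2,1,2,1,1,3,1,2,2,1,3

  0: obs=z cand={0} pick 0 [start]
  1: obs=x cand={1,3} pick 3 [0->3 ok]
  2: obs=z cand={0} pick 0 [3->0 ok]
  3: obs=y cand={2} pick 2 [0->2 ok]
  4: obs=y cand={2} pick 2 [2->2 ok]
  5: obs=x cand={1,3} pick 1 [2->1 ok]
  6: obs=x cand={1,3} pick 1 [1->1 ok]
  7: obs=x cand={1,3} pick 3 [1->3 ok]
  8: obs=x cand={1,3} pick 1 [3->1 ok]
  9: obs=x cand={1,3} pick 3 [1->3 ok]
  10: obs=x cand={1,3} pick 1 [3->1 ok]
  11: obs=y cand={2} pick 2 [1->2 ok]
  12: obs=x cand={1,3} pick 1 [2->1 ok]
  13: obs=y cand={2} pick 2 [1->2 ok]
  14: obs=x cand={1,3} pick 1 [2->1 ok]
  15: obs=x cand={1,3} pick 1 [1->1 ok]
  16: obs=x cand={1,3} pick 3 [1->3 ok]
  17: obs=x cand={1,3} pick 1 [3->1 ok]
  18: obs=y cand={2} pick 2 [1->2 ok]
  19: obs=y cand={2} pick 2 [2->2 ok]
  20: obs=x cand={1,3} pick 1 [2->1 ok]
  21: obs=x cand={1,3} pick 3 [1->3 ok]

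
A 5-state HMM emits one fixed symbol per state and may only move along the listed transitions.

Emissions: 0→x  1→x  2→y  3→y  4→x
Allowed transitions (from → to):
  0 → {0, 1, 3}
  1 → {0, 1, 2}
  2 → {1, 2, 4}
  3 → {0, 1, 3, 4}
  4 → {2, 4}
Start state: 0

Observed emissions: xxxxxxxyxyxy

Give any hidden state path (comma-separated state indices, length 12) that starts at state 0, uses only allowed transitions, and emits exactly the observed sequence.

  t0 'x' -> {0,1,4}, take 0 (start)
  t1 'x' -> {0,1,4}, take 1 (0->1 ok)
  t2 'x' -> {0,1,4}, take 1 (1->1 ok)
  t3 'x' -> {0,1,4}, take 0 (1->0 ok)
  t4 'x' -> {0,1,4}, take 0 (0->0 ok)
  t5 'x' -> {0,1,4}, take 0 (0->0 ok)
  t6 'x' -> {0,1,4}, take 1 (0->1 ok)
  t7 'y' -> {2,3}, take 2 (1->2 ok)
  t8 'x' -> {0,1,4}, take 1 (2->1 ok)
  t9 'y' -> {2,3}, take 2 (1->2 ok)
  t10 'x' -> {0,1,4}, take 4 (2->4 ok)
  t11 'y' -> {2,3}, take 2 (4->2 ok)

0,1,1,0,0,0,1,2,1,2,4,2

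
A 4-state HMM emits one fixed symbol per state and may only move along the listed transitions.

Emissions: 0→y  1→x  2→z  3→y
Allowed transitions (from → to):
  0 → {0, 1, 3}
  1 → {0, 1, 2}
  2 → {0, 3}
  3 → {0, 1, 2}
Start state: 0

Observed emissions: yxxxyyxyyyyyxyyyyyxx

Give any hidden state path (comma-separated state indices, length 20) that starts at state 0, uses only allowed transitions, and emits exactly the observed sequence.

  pos 0: y in {0,3}, choose 0; start
  pos 1: x in {1}, choose 1; 0->1 ok
  pos 2: x in {1}, choose 1; 1->1 ok
  pos 3: x in {1}, choose 1; 1->1 ok
  pos 4: y in {0,3}, choose 0; 1->0 ok
  pos 5: y in {0,3}, choose 0; 0->0 ok
  pos 6: x in {1}, choose 1; 0->1 ok
  pos 7: y in {0,3}, choose 0; 1->0 ok
  pos 8: y in {0,3}, choose 0; 0->0 ok
  pos 9: y in {0,3}, choose 0; 0->0 ok
  pos 10: y in {0,3}, choose 3; 0->3 ok
  pos 11: y in {0,3}, choose 0; 3->0 ok
  pos 12: x in {1}, choose 1; 0->1 ok
  pos 13: y in {0,3}, choose 0; 1->0 ok
  pos 14: y in {0,3}, choose 0; 0->0 ok
  pos 15: y in {0,3}, choose 3; 0->3 ok
  pos 16: y in {0,3}, choose 0; 3->0 ok
  pos 17: y in {0,3}, choose 3; 0->3 ok
  pos 18: x in {1}, choose 1; 3->1 ok
  pos 19: x in {1}, choose 1; 1->1 ok

0,1,1,1,0,0,1,0,0,0,3,0,1,0,0,3,0,3,1,1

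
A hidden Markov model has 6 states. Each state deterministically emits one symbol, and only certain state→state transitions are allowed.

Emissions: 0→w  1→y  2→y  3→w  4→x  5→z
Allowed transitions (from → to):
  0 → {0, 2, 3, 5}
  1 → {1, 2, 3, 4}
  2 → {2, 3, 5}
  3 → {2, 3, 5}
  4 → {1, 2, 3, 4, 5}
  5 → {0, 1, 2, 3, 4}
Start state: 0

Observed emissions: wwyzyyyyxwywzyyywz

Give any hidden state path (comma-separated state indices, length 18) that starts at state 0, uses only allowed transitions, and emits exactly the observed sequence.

0,0,2,5,1,1,1,1,4,3,2,3,5,1,1,1,3,5

  t0 'w' -> {0,3}, take 0 (start)
  t1 'w' -> {0,3}, take 0 (0->0 ok)
  t2 'y' -> {1,2}, take 2 (0->2 ok)
  t3 'z' -> {5}, take 5 (2->5 ok)
  t4 'y' -> {1,2}, take 1 (5->1 ok)
  t5 'y' -> {1,2}, take 1 (1->1 ok)
  t6 'y' -> {1,2}, take 1 (1->1 ok)
  t7 'y' -> {1,2}, take 1 (1->1 ok)
  t8 'x' -> {4}, take 4 (1->4 ok)
  t9 'w' -> {0,3}, take 3 (4->3 ok)
  t10 'y' -> {1,2}, take 2 (3->2 ok)
  t11 'w' -> {0,3}, take 3 (2->3 ok)
  t12 'z' -> {5}, take 5 (3->5 ok)
  t13 'y' -> {1,2}, take 1 (5->1 ok)
  t14 'y' -> {1,2}, take 1 (1->1 ok)
  t15 'y' -> {1,2}, take 1 (1->1 ok)
  t16 'w' -> {0,3}, take 3 (1->3 ok)
  t17 'z' -> {5}, take 5 (3->5 ok)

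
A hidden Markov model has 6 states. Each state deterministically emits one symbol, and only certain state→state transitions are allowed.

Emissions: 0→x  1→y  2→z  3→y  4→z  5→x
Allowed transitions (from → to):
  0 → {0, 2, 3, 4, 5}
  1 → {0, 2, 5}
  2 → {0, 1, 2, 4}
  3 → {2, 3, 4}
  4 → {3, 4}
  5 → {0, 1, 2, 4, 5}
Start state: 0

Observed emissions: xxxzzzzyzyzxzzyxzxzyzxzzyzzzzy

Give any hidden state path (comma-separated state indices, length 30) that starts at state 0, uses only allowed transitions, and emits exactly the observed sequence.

0,0,0,2,2,2,4,3,4,3,2,0,2,2,1,0,2,0,2,1,2,0,4,4,3,4,4,4,4,3

  0: obs=x cand={0,5} pick 0 [start]
  1: obs=x cand={0,5} pick 0 [0->0 ok]
  2: obs=x cand={0,5} pick 0 [0->0 ok]
  3: obs=z cand={2,4} pick 2 [0->2 ok]
  4: obs=z cand={2,4} pick 2 [2->2 ok]
  5: obs=z cand={2,4} pick 2 [2->2 ok]
  6: obs=z cand={2,4} pick 4 [2->4 ok]
  7: obs=y cand={1,3} pick 3 [4->3 ok]
  8: obs=z cand={2,4} pick 4 [3->4 ok]
  9: obs=y cand={1,3} pick 3 [4->3 ok]
  10: obs=z cand={2,4} pick 2 [3->2 ok]
  11: obs=x cand={0,5} pick 0 [2->0 ok]
  12: obs=z cand={2,4} pick 2 [0->2 ok]
  13: obs=z cand={2,4} pick 2 [2->2 ok]
  14: obs=y cand={1,3} pick 1 [2->1 ok]
  15: obs=x cand={0,5} pick 0 [1->0 ok]
  16: obs=z cand={2,4} pick 2 [0->2 ok]
  17: obs=x cand={0,5} pick 0 [2->0 ok]
  18: obs=z cand={2,4} pick 2 [0->2 ok]
  19: obs=y cand={1,3} pick 1 [2->1 ok]
  20: obs=z cand={2,4} pick 2 [1->2 ok]
  21: obs=x cand={0,5} pick 0 [2->0 ok]
  22: obs=z cand={2,4} pick 4 [0->4 ok]
  23: obs=z cand={2,4} pick 4 [4->4 ok]
  24: obs=y cand={1,3} pick 3 [4->3 ok]
  25: obs=z cand={2,4} pick 4 [3->4 ok]
  26: obs=z cand={2,4} pick 4 [4->4 ok]
  27: obs=z cand={2,4} pick 4 [4->4 ok]
  28: obs=z cand={2,4} pick 4 [4->4 ok]
  29: obs=y cand={1,3} pick 3 [4->3 ok]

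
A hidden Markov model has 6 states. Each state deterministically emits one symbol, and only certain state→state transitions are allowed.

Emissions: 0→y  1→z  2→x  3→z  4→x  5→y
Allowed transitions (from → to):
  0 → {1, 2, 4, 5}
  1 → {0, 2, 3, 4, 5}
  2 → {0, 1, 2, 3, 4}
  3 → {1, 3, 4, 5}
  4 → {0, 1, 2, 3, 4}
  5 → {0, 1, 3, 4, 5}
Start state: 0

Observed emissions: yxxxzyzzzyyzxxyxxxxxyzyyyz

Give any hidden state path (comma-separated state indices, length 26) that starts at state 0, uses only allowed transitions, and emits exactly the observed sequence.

0,4,4,4,3,5,3,3,1,5,5,1,2,4,0,4,4,4,4,2,0,1,0,5,0,1

  [0] y  {0,5}  => 0  start
  [1] x  {2,4}  => 4  0->4 ok
  [2] x  {2,4}  => 4  4->4 ok
  [3] x  {2,4}  => 4  4->4 ok
  [4] z  {1,3}  => 3  4->3 ok
  [5] y  {0,5}  => 5  3->5 ok
  [6] z  {1,3}  => 3  5->3 ok
  [7] z  {1,3}  => 3  3->3 ok
  [8] z  {1,3}  => 1  3->1 ok
  [9] y  {0,5}  => 5  1->5 ok
  [10] y  {0,5}  => 5  5->5 ok
  [11] z  {1,3}  => 1  5->1 ok
  [12] x  {2,4}  => 2  1->2 ok
  [13] x  {2,4}  => 4  2->4 ok
  [14] y  {0,5}  => 0  4->0 ok
  [15] x  {2,4}  => 4  0->4 ok
  [16] x  {2,4}  => 4  4->4 ok
  [17] x  {2,4}  => 4  4->4 ok
  [18] x  {2,4}  => 4  4->4 ok
  [19] x  {2,4}  => 2  4->2 ok
  [20] y  {0,5}  => 0  2->0 ok
  [21] z  {1,3}  => 1  0->1 ok
  [22] y  {0,5}  => 0  1->0 ok
  [23] y  {0,5}  => 5  0->5 ok
  [24] y  {0,5}  => 0  5->0 ok
  [25] z  {1,3}  => 1  0->1 ok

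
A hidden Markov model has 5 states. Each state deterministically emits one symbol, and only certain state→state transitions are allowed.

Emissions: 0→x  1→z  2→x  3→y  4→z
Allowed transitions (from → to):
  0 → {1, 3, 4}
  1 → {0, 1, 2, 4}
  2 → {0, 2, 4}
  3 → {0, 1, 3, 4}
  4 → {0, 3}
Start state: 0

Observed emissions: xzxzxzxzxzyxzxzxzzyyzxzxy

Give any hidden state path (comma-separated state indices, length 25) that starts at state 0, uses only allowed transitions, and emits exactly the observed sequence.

0,1,2,4,0,1,2,4,0,4,3,0,4,0,4,0,1,4,3,3,1,0,1,0,3

  [0] x  {0,2}  => 0  start
  [1] z  {1,4}  => 1  0->1 ok
  [2] x  {0,2}  => 2  1->2 ok
  [3] z  {1,4}  => 4  2->4 ok
  [4] x  {0,2}  => 0  4->0 ok
  [5] z  {1,4}  => 1  0->1 ok
  [6] x  {0,2}  => 2  1->2 ok
  [7] z  {1,4}  => 4  2->4 ok
  [8] x  {0,2}  => 0  4->0 ok
  [9] z  {1,4}  => 4  0->4 ok
  [10] y  {3}  => 3  4->3 ok
  [11] x  {0,2}  => 0  3->0 ok
  [12] z  {1,4}  => 4  0->4 ok
  [13] x  {0,2}  => 0  4->0 ok
  [14] z  {1,4}  => 4  0->4 ok
  [15] x  {0,2}  => 0  4->0 ok
  [16] z  {1,4}  => 1  0->1 ok
  [17] z  {1,4}  => 4  1->4 ok
  [18] y  {3}  => 3  4->3 ok
  [19] y  {3}  => 3  3->3 ok
  [20] z  {1,4}  => 1  3->1 ok
  [21] x  {0,2}  => 0  1->0 ok
  [22] z  {1,4}  => 1  0->1 ok
  [23] x  {0,2}  => 0  1->0 ok
  [24] y  {3}  => 3  0->3 ok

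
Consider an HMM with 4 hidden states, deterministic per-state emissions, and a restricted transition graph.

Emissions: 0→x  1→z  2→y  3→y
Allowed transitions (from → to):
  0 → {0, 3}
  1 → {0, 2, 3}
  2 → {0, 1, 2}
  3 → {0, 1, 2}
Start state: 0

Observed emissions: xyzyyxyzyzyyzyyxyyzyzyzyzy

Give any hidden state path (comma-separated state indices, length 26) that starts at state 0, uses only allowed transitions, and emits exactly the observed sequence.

  [0] x  {0}  => 0  start
  [1] y  {2,3}  => 3  0->3 ok
  [2] z  {1}  => 1  3->1 ok
  [3] y  {2,3}  => 2  1->2 ok
  [4] y  {2,3}  => 2  2->2 ok
  [5] x  {0}  => 0  2->0 ok
  [6] y  {2,3}  => 3  0->3 ok
  [7] z  {1}  => 1  3->1 ok
  [8] y  {2,3}  => 3  1->3 ok
  [9] z  {1}  => 1  3->1 ok
  [10] y  {2,3}  => 2  1->2 ok
  [11] y  {2,3}  => 2  2->2 ok
  [12] z  {1}  => 1  2->1 ok
  [13] y  {2,3}  => 2  1->2 ok
  [14] y  {2,3}  => 2  2->2 ok
  [15] x  {0}  => 0  2->0 ok
  [16] y  {2,3}  => 3  0->3 ok
  [17] y  {2,3}  => 2  3->2 ok
  [18] z  {1}  => 1  2->1 ok
  [19] y  {2,3}  => 2  1->2 ok
  [20] z  {1}  => 1  2->1 ok
  [21] y  {2,3}  => 3  1->3 ok
  [22] z  {1}  => 1  3->1 ok
  [23] y  {2,3}  => 2  1->2 ok
  [24] z  {1}  => 1  2->1 ok
  [25] y  {2,3}  => 3  1->3 ok

0,3,1,2,2,0,3,1,3,1,2,2,1,2,2,0,3,2,1,2,1,3,1,2,1,3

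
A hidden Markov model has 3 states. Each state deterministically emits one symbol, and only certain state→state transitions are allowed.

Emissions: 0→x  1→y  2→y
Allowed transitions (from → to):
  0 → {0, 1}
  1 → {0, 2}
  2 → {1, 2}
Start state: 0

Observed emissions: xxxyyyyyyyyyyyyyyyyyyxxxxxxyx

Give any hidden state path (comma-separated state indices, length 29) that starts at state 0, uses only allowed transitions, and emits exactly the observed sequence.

0,0,0,1,2,2,2,1,2,2,2,1,2,2,1,2,2,2,2,2,1,0,0,0,0,0,0,1,0

  t0 'x' -> {0}, take 0 (start)
  t1 'x' -> {0}, take 0 (0->0 ok)
  t2 'x' -> {0}, take 0 (0->0 ok)
  t3 'y' -> {1,2}, take 1 (0->1 ok)
  t4 'y' -> {1,2}, take 2 (1->2 ok)
  t5 'y' -> {1,2}, take 2 (2->2 ok)
  t6 'y' -> {1,2}, take 2 (2->2 ok)
  t7 'y' -> {1,2}, take 1 (2->1 ok)
  t8 'y' -> {1,2}, take 2 (1->2 ok)
  t9 'y' -> {1,2}, take 2 (2->2 ok)
  t10 'y' -> {1,2}, take 2 (2->2 ok)
  t11 'y' -> {1,2}, take 1 (2->1 ok)
  t12 'y' -> {1,2}, take 2 (1->2 ok)
  t13 'y' -> {1,2}, take 2 (2->2 ok)
  t14 'y' -> {1,2}, take 1 (2->1 ok)
  t15 'y' -> {1,2}, take 2 (1->2 ok)
  t16 'y' -> {1,2}, take 2 (2->2 ok)
  t17 'y' -> {1,2}, take 2 (2->2 ok)
  t18 'y' -> {1,2}, take 2 (2->2 ok)
  t19 'y' -> {1,2}, take 2 (2->2 ok)
  t20 'y' -> {1,2}, take 1 (2->1 ok)
  t21 'x' -> {0}, take 0 (1->0 ok)
  t22 'x' -> {0}, take 0 (0->0 ok)
  t23 'x' -> {0}, take 0 (0->0 ok)
  t24 'x' -> {0}, take 0 (0->0 ok)
  t25 'x' -> {0}, take 0 (0->0 ok)
  t26 'x' -> {0}, take 0 (0->0 ok)
  t27 'y' -> {1,2}, take 1 (0->1 ok)
  t28 'x' -> {0}, take 0 (1->0 ok)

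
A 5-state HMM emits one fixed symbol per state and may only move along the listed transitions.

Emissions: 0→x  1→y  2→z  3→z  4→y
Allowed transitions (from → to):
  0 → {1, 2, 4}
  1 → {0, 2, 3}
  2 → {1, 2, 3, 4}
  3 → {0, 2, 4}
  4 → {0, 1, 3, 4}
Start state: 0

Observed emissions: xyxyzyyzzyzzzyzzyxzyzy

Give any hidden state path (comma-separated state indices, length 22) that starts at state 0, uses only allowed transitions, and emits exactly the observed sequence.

0,4,0,1,2,4,4,3,2,1,2,3,2,4,3,2,4,0,2,1,2,4

  t0 'x' -> {0}, take 0 (start)
  t1 'y' -> {1,4}, take 4 (0->4 ok)
  t2 'x' -> {0}, take 0 (4->0 ok)
  t3 'y' -> {1,4}, take 1 (0->1 ok)
  t4 'z' -> {2,3}, take 2 (1->2 ok)
  t5 'y' -> {1,4}, take 4 (2->4 ok)
  t6 'y' -> {1,4}, take 4 (4->4 ok)
  t7 'z' -> {2,3}, take 3 (4->3 ok)
  t8 'z' -> {2,3}, take 2 (3->2 ok)
  t9 'y' -> {1,4}, take 1 (2->1 ok)
  t10 'z' -> {2,3}, take 2 (1->2 ok)
  t11 'z' -> {2,3}, take 3 (2->3 ok)
  t12 'z' -> {2,3}, take 2 (3->2 ok)
  t13 'y' -> {1,4}, take 4 (2->4 ok)
  t14 'z' -> {2,3}, take 3 (4->3 ok)
  t15 'z' -> {2,3}, take 2 (3->2 ok)
  t16 'y' -> {1,4}, take 4 (2->4 ok)
  t17 'x' -> {0}, take 0 (4->0 ok)
  t18 'z' -> {2,3}, take 2 (0->2 ok)
  t19 'y' -> {1,4}, take 1 (2->1 ok)
  t20 'z' -> {2,3}, take 2 (1->2 ok)
  t21 'y' -> {1,4}, take 4 (2->4 ok)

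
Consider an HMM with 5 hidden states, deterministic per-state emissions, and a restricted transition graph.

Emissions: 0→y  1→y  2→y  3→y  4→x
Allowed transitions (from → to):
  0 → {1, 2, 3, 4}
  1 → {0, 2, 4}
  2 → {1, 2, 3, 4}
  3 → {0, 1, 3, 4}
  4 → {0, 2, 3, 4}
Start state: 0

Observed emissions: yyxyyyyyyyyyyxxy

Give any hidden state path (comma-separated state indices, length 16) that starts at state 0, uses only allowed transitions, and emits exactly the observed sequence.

  0: obs=y cand={0,1,2,3} pick 0 [start]
  1: obs=y cand={0,1,2,3} pick 1 [0->1 ok]
  2: obs=x cand={4} pick 4 [1->4 ok]
  3: obs=y cand={0,1,2,3} pick 0 [4->0 ok]
  4: obs=y cand={0,1,2,3} pick 3 [0->3 ok]
  5: obs=y cand={0,1,2,3} pick 0 [3->0 ok]
  6: obs=y cand={0,1,2,3} pick 3 [0->3 ok]
  7: obs=y cand={0,1,2,3} pick 1 [3->1 ok]
  8: obs=y cand={0,1,2,3} pick 0 [1->0 ok]
  9: obs=y cand={0,1,2,3} pick 3 [0->3 ok]
  10: obs=y cand={0,1,2,3} pick 0 [3->0 ok]
  11: obs=y cand={0,1,2,3} pick 1 [0->1 ok]
  12: obs=y cand={0,1,2,3} pick 0 [1->0 ok]
  13: obs=x cand={4} pick 4 [0->4 ok]
  14: obs=x cand={4} pick 4 [4->4 ok]
  15: obs=y cand={0,1,2,3} pick 0 [4->0 ok]

0,1,4,0,3,0,3,1,0,3,0,1,0,4,4,0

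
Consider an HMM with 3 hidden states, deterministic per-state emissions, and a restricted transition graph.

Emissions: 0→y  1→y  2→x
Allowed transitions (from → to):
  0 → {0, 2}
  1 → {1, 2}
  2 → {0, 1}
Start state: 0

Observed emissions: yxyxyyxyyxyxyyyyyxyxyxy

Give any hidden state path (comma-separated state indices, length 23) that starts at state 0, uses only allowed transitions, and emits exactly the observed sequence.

0,2,1,2,0,0,2,0,0,2,1,2,1,1,1,1,1,2,1,2,0,2,0

  [0] y  {0,1}  => 0  start
  [1] x  {2}  => 2  0->2 ok
  [2] y  {0,1}  => 1  2->1 ok
  [3] x  {2}  => 2  1->2 ok
  [4] y  {0,1}  => 0  2->0 ok
  [5] y  {0,1}  => 0  0->0 ok
  [6] x  {2}  => 2  0->2 ok
  [7] y  {0,1}  => 0  2->0 ok
  [8] y  {0,1}  => 0  0->0 ok
  [9] x  {2}  => 2  0->2 ok
  [10] y  {0,1}  => 1  2->1 ok
  [11] x  {2}  => 2  1->2 ok
  [12] y  {0,1}  => 1  2->1 ok
  [13] y  {0,1}  => 1  1->1 ok
  [14] y  {0,1}  => 1  1->1 ok
  [15] y  {0,1}  => 1  1->1 ok
  [16] y  {0,1}  => 1  1->1 ok
  [17] x  {2}  => 2  1->2 ok
  [18] y  {0,1}  => 1  2->1 ok
  [19] x  {2}  => 2  1->2 ok
  [20] y  {0,1}  => 0  2->0 ok
  [21] x  {2}  => 2  0->2 ok
  [22] y  {0,1}  => 0  2->0 ok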